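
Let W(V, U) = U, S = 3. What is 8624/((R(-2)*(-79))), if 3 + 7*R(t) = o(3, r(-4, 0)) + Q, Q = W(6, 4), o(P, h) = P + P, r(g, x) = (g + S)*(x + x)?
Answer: -8624/79 ≈ -109.16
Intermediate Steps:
r(g, x) = 2*x*(3 + g) (r(g, x) = (g + 3)*(x + x) = (3 + g)*(2*x) = 2*x*(3 + g))
o(P, h) = 2*P
Q = 4
R(t) = 1 (R(t) = -3/7 + (2*3 + 4)/7 = -3/7 + (6 + 4)/7 = -3/7 + (⅐)*10 = -3/7 + 10/7 = 1)
8624/((R(-2)*(-79))) = 8624/((1*(-79))) = 8624/(-79) = 8624*(-1/79) = -8624/79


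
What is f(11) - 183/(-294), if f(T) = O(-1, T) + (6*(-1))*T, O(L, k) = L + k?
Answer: -5427/98 ≈ -55.378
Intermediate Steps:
f(T) = -1 - 5*T (f(T) = (-1 + T) + (6*(-1))*T = (-1 + T) - 6*T = -1 - 5*T)
f(11) - 183/(-294) = (-1 - 5*11) - 183/(-294) = (-1 - 55) - 183*(-1)/294 = -56 - 1*(-61/98) = -56 + 61/98 = -5427/98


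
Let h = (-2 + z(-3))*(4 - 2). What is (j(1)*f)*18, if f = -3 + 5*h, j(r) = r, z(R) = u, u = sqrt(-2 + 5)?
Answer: -414 + 180*sqrt(3) ≈ -102.23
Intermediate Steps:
u = sqrt(3) ≈ 1.7320
z(R) = sqrt(3)
h = -4 + 2*sqrt(3) (h = (-2 + sqrt(3))*(4 - 2) = (-2 + sqrt(3))*2 = -4 + 2*sqrt(3) ≈ -0.53590)
f = -23 + 10*sqrt(3) (f = -3 + 5*(-4 + 2*sqrt(3)) = -3 + (-20 + 10*sqrt(3)) = -23 + 10*sqrt(3) ≈ -5.6795)
(j(1)*f)*18 = (1*(-23 + 10*sqrt(3)))*18 = (-23 + 10*sqrt(3))*18 = -414 + 180*sqrt(3)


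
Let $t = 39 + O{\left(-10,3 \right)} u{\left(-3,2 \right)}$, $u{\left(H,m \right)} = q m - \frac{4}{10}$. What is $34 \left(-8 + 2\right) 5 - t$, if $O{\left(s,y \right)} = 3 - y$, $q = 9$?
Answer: $-1059$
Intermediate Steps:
$u{\left(H,m \right)} = - \frac{2}{5} + 9 m$ ($u{\left(H,m \right)} = 9 m - \frac{4}{10} = 9 m - \frac{2}{5} = - \frac{2}{5} + 9 m$)
$t = 39$ ($t = 39 + \left(3 - 3\right) \left(- \frac{2}{5} + 9 \cdot 2\right) = 39 + \left(3 - 3\right) \left(- \frac{2}{5} + 18\right) = 39 + 0 \cdot \frac{88}{5} = 39 + 0 = 39$)
$34 \left(-8 + 2\right) 5 - t = 34 \left(-8 + 2\right) 5 - 39 = 34 \left(\left(-6\right) 5\right) - 39 = 34 \left(-30\right) - 39 = -1020 - 39 = -1059$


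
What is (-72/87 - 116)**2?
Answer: 11478544/841 ≈ 13649.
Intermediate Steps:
(-72/87 - 116)**2 = (-72*1/87 - 116)**2 = (-24/29 - 116)**2 = (-3388/29)**2 = 11478544/841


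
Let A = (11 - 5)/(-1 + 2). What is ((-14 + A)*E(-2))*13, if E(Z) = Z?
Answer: 208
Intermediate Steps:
A = 6 (A = 6/1 = 6*1 = 6)
((-14 + A)*E(-2))*13 = ((-14 + 6)*(-2))*13 = -8*(-2)*13 = 16*13 = 208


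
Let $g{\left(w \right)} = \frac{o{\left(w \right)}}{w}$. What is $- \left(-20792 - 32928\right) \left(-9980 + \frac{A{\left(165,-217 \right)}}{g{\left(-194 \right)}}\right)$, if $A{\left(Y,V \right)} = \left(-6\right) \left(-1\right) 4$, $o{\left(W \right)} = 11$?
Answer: $- \frac{6147501920}{11} \approx -5.5886 \cdot 10^{8}$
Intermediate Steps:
$A{\left(Y,V \right)} = 24$ ($A{\left(Y,V \right)} = 6 \cdot 4 = 24$)
$g{\left(w \right)} = \frac{11}{w}$
$- \left(-20792 - 32928\right) \left(-9980 + \frac{A{\left(165,-217 \right)}}{g{\left(-194 \right)}}\right) = - \left(-20792 - 32928\right) \left(-9980 + \frac{24}{11 \frac{1}{-194}}\right) = - \left(-53720\right) \left(-9980 + \frac{24}{11 \left(- \frac{1}{194}\right)}\right) = - \left(-53720\right) \left(-9980 + \frac{24}{- \frac{11}{194}}\right) = - \left(-53720\right) \left(-9980 + 24 \left(- \frac{194}{11}\right)\right) = - \left(-53720\right) \left(-9980 - \frac{4656}{11}\right) = - \frac{\left(-53720\right) \left(-114436\right)}{11} = \left(-1\right) \frac{6147501920}{11} = - \frac{6147501920}{11}$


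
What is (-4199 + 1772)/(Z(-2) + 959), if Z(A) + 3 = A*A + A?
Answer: -2427/958 ≈ -2.5334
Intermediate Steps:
Z(A) = -3 + A + A² (Z(A) = -3 + (A*A + A) = -3 + (A² + A) = -3 + (A + A²) = -3 + A + A²)
(-4199 + 1772)/(Z(-2) + 959) = (-4199 + 1772)/((-3 - 2 + (-2)²) + 959) = -2427/((-3 - 2 + 4) + 959) = -2427/(-1 + 959) = -2427/958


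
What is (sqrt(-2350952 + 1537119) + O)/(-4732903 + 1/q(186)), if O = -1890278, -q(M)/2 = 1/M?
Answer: 945139/2366498 - I*sqrt(813833)/4732996 ≈ 0.39938 - 0.0001906*I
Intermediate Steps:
q(M) = -2/M
(sqrt(-2350952 + 1537119) + O)/(-4732903 + 1/q(186)) = (sqrt(-2350952 + 1537119) - 1890278)/(-4732903 + 1/(-2/186)) = (sqrt(-813833) - 1890278)/(-4732903 + 1/(-2*1/186)) = (I*sqrt(813833) - 1890278)/(-4732903 + 1/(-1/93)) = (-1890278 + I*sqrt(813833))/(-4732903 - 93) = (-1890278 + I*sqrt(813833))/(-4732996) = (-1890278 + I*sqrt(813833))*(-1/4732996) = 945139/2366498 - I*sqrt(813833)/4732996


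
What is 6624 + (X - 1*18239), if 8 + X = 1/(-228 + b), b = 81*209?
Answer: -194115722/16701 ≈ -11623.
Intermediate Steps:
b = 16929
X = -133607/16701 (X = -8 + 1/(-228 + 16929) = -8 + 1/16701 = -133607/16701 ≈ -7.9999)
6624 + (X - 1*18239) = 6624 + (-133607/16701 - 1*18239) = 6624 + (-133607/16701 - 18239) = 6624 - 304743146/16701 = -194115722/16701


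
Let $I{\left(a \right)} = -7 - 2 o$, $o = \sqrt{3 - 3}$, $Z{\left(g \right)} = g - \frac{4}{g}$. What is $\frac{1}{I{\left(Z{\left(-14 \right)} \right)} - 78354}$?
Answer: $- \frac{1}{78361} \approx -1.2761 \cdot 10^{-5}$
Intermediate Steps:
$o = 0$ ($o = \sqrt{0} = 0$)
$I{\left(a \right)} = -7$ ($I{\left(a \right)} = -7 - 0 = -7 + 0 = -7$)
$\frac{1}{I{\left(Z{\left(-14 \right)} \right)} - 78354} = \frac{1}{-7 - 78354} = \frac{1}{-78361} = - \frac{1}{78361}$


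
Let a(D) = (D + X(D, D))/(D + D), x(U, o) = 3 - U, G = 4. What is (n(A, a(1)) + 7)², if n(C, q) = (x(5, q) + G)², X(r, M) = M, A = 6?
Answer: 121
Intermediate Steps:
a(D) = 1 (a(D) = (D + D)/(D + D) = (2*D)/((2*D)) = (2*D)*(1/(2*D)) = 1)
n(C, q) = 4 (n(C, q) = ((3 - 1*5) + 4)² = ((3 - 5) + 4)² = (-2 + 4)² = 2² = 4)
(n(A, a(1)) + 7)² = (4 + 7)² = 11² = 121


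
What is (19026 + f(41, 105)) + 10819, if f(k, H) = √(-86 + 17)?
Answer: 29845 + I*√69 ≈ 29845.0 + 8.3066*I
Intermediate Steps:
f(k, H) = I*√69 (f(k, H) = √(-69) = I*√69)
(19026 + f(41, 105)) + 10819 = (19026 + I*√69) + 10819 = 29845 + I*√69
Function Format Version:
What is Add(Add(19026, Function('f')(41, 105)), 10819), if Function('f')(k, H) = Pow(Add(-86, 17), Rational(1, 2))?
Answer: Add(29845, Mul(I, Pow(69, Rational(1, 2)))) ≈ Add(29845., Mul(8.3066, I))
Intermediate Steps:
Function('f')(k, H) = Mul(I, Pow(69, Rational(1, 2))) (Function('f')(k, H) = Pow(-69, Rational(1, 2)) = Mul(I, Pow(69, Rational(1, 2))))
Add(Add(19026, Function('f')(41, 105)), 10819) = Add(Add(19026, Mul(I, Pow(69, Rational(1, 2)))), 10819) = Add(29845, Mul(I, Pow(69, Rational(1, 2))))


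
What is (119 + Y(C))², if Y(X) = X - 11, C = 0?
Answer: 11664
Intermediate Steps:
Y(X) = -11 + X
(119 + Y(C))² = (119 + (-11 + 0))² = (119 - 11)² = 108² = 11664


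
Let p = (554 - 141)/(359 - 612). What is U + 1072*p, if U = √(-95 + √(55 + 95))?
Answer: -442736/253 + I*√(95 - 5*√6) ≈ -1749.9 + 9.0968*I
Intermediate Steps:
p = -413/253 (p = 413/(-253) = 413*(-1/253) = -413/253 ≈ -1.6324)
U = √(-95 + 5*√6) (U = √(-95 + √150) = √(-95 + 5*√6) ≈ 9.0968*I)
U + 1072*p = √(-95 + 5*√6) + 1072*(-413/253) = √(-95 + 5*√6) - 442736/253 = -442736/253 + √(-95 + 5*√6)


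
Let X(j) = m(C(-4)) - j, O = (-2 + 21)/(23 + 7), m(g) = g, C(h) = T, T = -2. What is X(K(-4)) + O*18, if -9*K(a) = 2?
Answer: 433/45 ≈ 9.6222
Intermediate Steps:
C(h) = -2
K(a) = -2/9 (K(a) = -1/9*2 = -2/9)
O = 19/30 ≈ 0.63333
X(j) = -2 - j
X(K(-4)) + O*18 = (-2 - 1*(-2/9)) + (19/30)*18 = (-2 + 2/9) + 57/5 = -16/9 + 57/5 = 433/45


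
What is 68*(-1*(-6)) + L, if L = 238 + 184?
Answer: 830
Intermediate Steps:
L = 422
68*(-1*(-6)) + L = 68*(-1*(-6)) + 422 = 68*6 + 422 = 408 + 422 = 830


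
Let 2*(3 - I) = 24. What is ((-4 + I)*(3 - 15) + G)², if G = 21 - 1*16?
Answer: 25921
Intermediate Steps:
I = -9 (I = 3 - ½*24 = 3 - 12 = -9)
G = 5 (G = 21 - 16 = 5)
((-4 + I)*(3 - 15) + G)² = ((-4 - 9)*(3 - 15) + 5)² = (-13*(-12) + 5)² = (156 + 5)² = 161² = 25921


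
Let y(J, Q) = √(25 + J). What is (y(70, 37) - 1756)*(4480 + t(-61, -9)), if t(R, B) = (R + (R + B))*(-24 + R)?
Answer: -27419940 + 15615*√95 ≈ -2.7268e+7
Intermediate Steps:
t(R, B) = (-24 + R)*(B + 2*R) (t(R, B) = (R + (B + R))*(-24 + R) = (B + 2*R)*(-24 + R) = (-24 + R)*(B + 2*R))
(y(70, 37) - 1756)*(4480 + t(-61, -9)) = (√(25 + 70) - 1756)*(4480 + (-48*(-61) - 24*(-9) + 2*(-61)² - 9*(-61))) = (√95 - 1756)*(4480 + (2928 + 216 + 2*3721 + 549)) = (-1756 + √95)*(4480 + (2928 + 216 + 7442 + 549)) = (-1756 + √95)*(4480 + 11135) = (-1756 + √95)*15615 = -27419940 + 15615*√95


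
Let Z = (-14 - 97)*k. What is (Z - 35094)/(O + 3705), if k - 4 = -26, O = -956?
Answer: -32652/2749 ≈ -11.878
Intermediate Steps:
k = -22 (k = 4 - 26 = -22)
Z = 2442 (Z = (-14 - 97)*(-22) = -111*(-22) = 2442)
(Z - 35094)/(O + 3705) = (2442 - 35094)/(-956 + 3705) = -32652/2749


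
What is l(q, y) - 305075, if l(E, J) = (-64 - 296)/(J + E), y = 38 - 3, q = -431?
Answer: -3355815/11 ≈ -3.0507e+5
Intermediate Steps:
y = 35
l(E, J) = -360/(E + J)
l(q, y) - 305075 = -360/(-431 + 35) - 305075 = -360/(-396) - 305075 = -360*(-1/396) - 305075 = 10/11 - 305075 = -3355815/11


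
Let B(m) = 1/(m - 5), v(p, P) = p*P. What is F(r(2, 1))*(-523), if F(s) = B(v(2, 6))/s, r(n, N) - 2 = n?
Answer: -523/28 ≈ -18.679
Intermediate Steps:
r(n, N) = 2 + n
v(p, P) = P*p
B(m) = 1/(-5 + m)
F(s) = 1/(7*s) (F(s) = 1/((-5 + 6*2)*s) = 1/((-5 + 12)*s) = 1/(7*s))
F(r(2, 1))*(-523) = (1/(7*(2 + 2)))*(-523) = ((⅐)/4)*(-523) = ((⅐)*(¼))*(-523) = (1/28)*(-523) = -523/28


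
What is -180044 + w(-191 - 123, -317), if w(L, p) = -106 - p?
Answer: -179833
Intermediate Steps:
-180044 + w(-191 - 123, -317) = -180044 + (-106 - 1*(-317)) = -180044 + (-106 + 317) = -180044 + 211 = -179833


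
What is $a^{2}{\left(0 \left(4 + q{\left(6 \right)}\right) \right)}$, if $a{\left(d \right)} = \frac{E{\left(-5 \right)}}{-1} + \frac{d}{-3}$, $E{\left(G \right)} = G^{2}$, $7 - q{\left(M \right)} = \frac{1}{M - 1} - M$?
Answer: $625$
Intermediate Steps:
$q{\left(M \right)} = 7 + M - \frac{1}{-1 + M}$ ($q{\left(M \right)} = 7 - \left(\frac{1}{M - 1} - M\right) = 7 - \left(\frac{1}{-1 + M} - M\right) = 7 + \left(M - \frac{1}{-1 + M}\right) = 7 + M - \frac{1}{-1 + M}$)
$a{\left(d \right)} = -25 - \frac{d}{3}$ ($a{\left(d \right)} = \frac{\left(-5\right)^{2}}{-1} + \frac{d}{-3} = 25 \left(-1\right) + d \left(- \frac{1}{3}\right) = -25 - \frac{d}{3}$)
$a^{2}{\left(0 \left(4 + q{\left(6 \right)}\right) \right)} = \left(-25 - \frac{0 \left(4 + \frac{-8 + 6^{2} + 6 \cdot 6}{-1 + 6}\right)}{3}\right)^{2} = \left(-25 - \frac{0 \left(4 + \frac{-8 + 36 + 36}{5}\right)}{3}\right)^{2} = \left(-25 - \frac{0 \left(4 + \frac{1}{5} \cdot 64\right)}{3}\right)^{2} = \left(-25 - \frac{0 \left(4 + \frac{64}{5}\right)}{3}\right)^{2} = \left(-25 - \frac{0 \cdot \frac{84}{5}}{3}\right)^{2} = \left(-25 - 0\right)^{2} = \left(-25 + 0\right)^{2} = \left(-25\right)^{2} = 625$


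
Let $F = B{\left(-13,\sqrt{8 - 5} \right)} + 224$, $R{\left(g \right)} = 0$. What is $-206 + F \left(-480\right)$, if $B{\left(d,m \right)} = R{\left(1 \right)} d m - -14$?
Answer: $-114446$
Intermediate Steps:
$B{\left(d,m \right)} = 14$ ($B{\left(d,m \right)} = 0 d m - -14 = 0 m + 14 = 0 + 14 = 14$)
$F = 238$ ($F = 14 + 224 = 238$)
$-206 + F \left(-480\right) = -206 + 238 \left(-480\right) = -206 - 114240 = -114446$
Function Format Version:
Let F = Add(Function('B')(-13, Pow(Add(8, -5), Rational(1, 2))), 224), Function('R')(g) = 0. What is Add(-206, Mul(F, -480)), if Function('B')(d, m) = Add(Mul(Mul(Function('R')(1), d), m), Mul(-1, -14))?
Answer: -114446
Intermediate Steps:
Function('B')(d, m) = 14 (Function('B')(d, m) = Add(Mul(Mul(0, d), m), Mul(-1, -14)) = Add(Mul(0, m), 14) = Add(0, 14) = 14)
F = 238 (F = Add(14, 224) = 238)
Add(-206, Mul(F, -480)) = Add(-206, Mul(238, -480)) = Add(-206, -114240) = -114446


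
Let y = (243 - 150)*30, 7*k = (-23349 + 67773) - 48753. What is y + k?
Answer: 15201/7 ≈ 2171.6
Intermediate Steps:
k = -4329/7 (k = ((-23349 + 67773) - 48753)/7 = (44424 - 48753)/7 = (1/7)*(-4329) = -4329/7 ≈ -618.43)
y = 2790 (y = 93*30 = 2790)
y + k = 2790 - 4329/7 = 15201/7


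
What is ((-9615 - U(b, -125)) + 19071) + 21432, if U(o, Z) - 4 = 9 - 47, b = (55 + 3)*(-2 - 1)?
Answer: 30922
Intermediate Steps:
b = -174 (b = 58*(-3) = -174)
U(o, Z) = -34 (U(o, Z) = 4 + (9 - 47) = 4 - 38 = -34)
((-9615 - U(b, -125)) + 19071) + 21432 = ((-9615 - 1*(-34)) + 19071) + 21432 = ((-9615 + 34) + 19071) + 21432 = (-9581 + 19071) + 21432 = 9490 + 21432 = 30922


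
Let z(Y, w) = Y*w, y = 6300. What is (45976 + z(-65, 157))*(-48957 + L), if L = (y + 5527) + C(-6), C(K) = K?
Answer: -1328391856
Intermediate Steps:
L = 11821 (L = (6300 + 5527) - 6 = 11827 - 6 = 11821)
(45976 + z(-65, 157))*(-48957 + L) = (45976 - 65*157)*(-48957 + 11821) = (45976 - 10205)*(-37136) = 35771*(-37136) = -1328391856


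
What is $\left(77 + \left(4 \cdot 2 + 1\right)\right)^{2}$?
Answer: $7396$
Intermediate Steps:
$\left(77 + \left(4 \cdot 2 + 1\right)\right)^{2} = \left(77 + \left(8 + 1\right)\right)^{2} = \left(77 + 9\right)^{2} = 86^{2} = 7396$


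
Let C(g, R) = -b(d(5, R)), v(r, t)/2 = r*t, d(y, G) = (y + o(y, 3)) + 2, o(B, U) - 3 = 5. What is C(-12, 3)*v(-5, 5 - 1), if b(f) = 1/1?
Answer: 40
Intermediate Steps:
o(B, U) = 8 (o(B, U) = 3 + 5 = 8)
d(y, G) = 10 + y (d(y, G) = (y + 8) + 2 = (8 + y) + 2 = 10 + y)
b(f) = 1
v(r, t) = 2*r*t (v(r, t) = 2*(r*t) = 2*r*t)
C(g, R) = -1 (C(g, R) = -1*1 = -1)
C(-12, 3)*v(-5, 5 - 1) = -2*(-5)*(5 - 1) = -2*(-5)*4 = -1*(-40) = 40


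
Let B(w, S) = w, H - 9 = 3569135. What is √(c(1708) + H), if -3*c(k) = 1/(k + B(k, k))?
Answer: √93709217715582/5124 ≈ 1889.2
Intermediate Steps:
H = 3569144 (H = 9 + 3569135 = 3569144)
c(k) = -1/(6*k) (c(k) = -1/(3*(k + k)) = -1/(2*k)/3 = -1/(6*k))
√(c(1708) + H) = √(-⅙/1708 + 3569144) = √(-⅙*1/1708 + 3569144) = √(-1/10248 + 3569144) = √(36576587711/10248) = √93709217715582/5124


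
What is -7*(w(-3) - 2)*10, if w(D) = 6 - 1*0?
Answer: -280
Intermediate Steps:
w(D) = 6 (w(D) = 6 + 0 = 6)
-7*(w(-3) - 2)*10 = -7*(6 - 2)*10 = -7*4*10 = -28*10 = -280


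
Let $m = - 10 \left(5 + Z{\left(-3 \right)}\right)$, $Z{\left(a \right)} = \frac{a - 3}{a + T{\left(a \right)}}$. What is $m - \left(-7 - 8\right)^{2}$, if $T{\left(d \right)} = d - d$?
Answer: $-295$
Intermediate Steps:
$T{\left(d \right)} = 0$
$Z{\left(a \right)} = \frac{-3 + a}{a}$ ($Z{\left(a \right)} = \frac{a - 3}{a + 0} = \frac{-3 + a}{a}$)
$m = -70$ ($m = - 10 \left(5 + \frac{-3 - 3}{-3}\right) = - 10 \left(5 - -2\right) = - 10 \left(5 + 2\right) = \left(-10\right) 7 = -70$)
$m - \left(-7 - 8\right)^{2} = -70 - \left(-7 - 8\right)^{2} = -70 - \left(-15\right)^{2} = -70 - 225 = -295$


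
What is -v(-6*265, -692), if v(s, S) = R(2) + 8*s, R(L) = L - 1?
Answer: 12719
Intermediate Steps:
R(L) = -1 + L
v(s, S) = 1 + 8*s (v(s, S) = (-1 + 2) + 8*s = 1 + 8*s)
-v(-6*265, -692) = -(1 + 8*(-6*265)) = -(1 + 8*(-1590)) = -(1 - 12720) = -1*(-12719) = 12719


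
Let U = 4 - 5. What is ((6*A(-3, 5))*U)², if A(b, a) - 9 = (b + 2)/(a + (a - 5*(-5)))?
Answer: 3549456/1225 ≈ 2897.5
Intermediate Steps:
A(b, a) = 9 + (2 + b)/(25 + 2*a) (A(b, a) = 9 + (b + 2)/(a + (a - 5*(-5))) = 9 + (2 + b)/(a + (a + 25)) = 9 + (2 + b)/(a + (25 + a)) = 9 + (2 + b)/(25 + 2*a))
U = -1
((6*A(-3, 5))*U)² = ((6*((227 - 3 + 18*5)/(25 + 2*5)))*(-1))² = ((6*((227 - 3 + 90)/(25 + 10)))*(-1))² = ((6*(314/35))*(-1))² = ((1884/35)*(-1))² = (-1884/35)² = 3549456/1225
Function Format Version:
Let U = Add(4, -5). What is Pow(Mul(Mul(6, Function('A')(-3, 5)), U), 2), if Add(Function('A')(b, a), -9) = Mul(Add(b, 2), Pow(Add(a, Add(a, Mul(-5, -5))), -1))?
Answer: Rational(3549456, 1225) ≈ 2897.5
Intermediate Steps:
Function('A')(b, a) = Add(9, Mul(Pow(Add(25, Mul(2, a)), -1), Add(2, b))) (Function('A')(b, a) = Add(9, Mul(Add(b, 2), Pow(Add(a, Add(a, Mul(-5, -5))), -1))) = Add(9, Mul(Add(2, b), Pow(Add(a, Add(a, 25)), -1))) = Add(9, Mul(Add(2, b), Pow(Add(a, Add(25, a)), -1))) = Add(9, Mul(Add(2, b), Pow(Add(25, Mul(2, a)), -1))) = Add(9, Mul(Pow(Add(25, Mul(2, a)), -1), Add(2, b))))
U = -1
Pow(Mul(Mul(6, Function('A')(-3, 5)), U), 2) = Pow(Mul(Mul(6, Mul(Pow(Add(25, Mul(2, 5)), -1), Add(227, -3, Mul(18, 5)))), -1), 2) = Pow(Mul(Mul(6, Mul(Pow(Add(25, 10), -1), Add(227, -3, 90))), -1), 2) = Pow(Mul(Mul(6, Mul(Pow(35, -1), 314)), -1), 2) = Pow(Mul(Mul(6, Mul(Rational(1, 35), 314)), -1), 2) = Pow(Mul(Mul(6, Rational(314, 35)), -1), 2) = Pow(Mul(Rational(1884, 35), -1), 2) = Pow(Rational(-1884, 35), 2) = Rational(3549456, 1225)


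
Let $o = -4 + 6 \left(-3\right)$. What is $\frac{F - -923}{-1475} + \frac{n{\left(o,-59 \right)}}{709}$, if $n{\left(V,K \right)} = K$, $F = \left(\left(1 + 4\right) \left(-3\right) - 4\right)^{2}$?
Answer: $- \frac{997381}{1045775} \approx -0.95372$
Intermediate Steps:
$o = -22$ ($o = -4 - 18 = -22$)
$F = 361$ ($F = \left(5 \left(-3\right) - 4\right)^{2} = \left(-15 - 4\right)^{2} = \left(-19\right)^{2} = 361$)
$\frac{F - -923}{-1475} + \frac{n{\left(o,-59 \right)}}{709} = \frac{361 - -923}{-1475} - \frac{59}{709} = \left(361 + 923\right) \left(- \frac{1}{1475}\right) - \frac{59}{709} = 1284 \left(- \frac{1}{1475}\right) - \frac{59}{709} = - \frac{1284}{1475} - \frac{59}{709} = - \frac{997381}{1045775}$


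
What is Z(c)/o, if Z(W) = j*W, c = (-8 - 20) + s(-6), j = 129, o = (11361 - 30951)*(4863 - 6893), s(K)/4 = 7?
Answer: 0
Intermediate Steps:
s(K) = 28 (s(K) = 4*7 = 28)
o = 39767700 (o = -19590*(-2030) = 39767700)
c = 0 (c = (-8 - 20) + 28 = -28 + 28 = 0)
Z(W) = 129*W
Z(c)/o = (129*0)/39767700 = 0*(1/39767700) = 0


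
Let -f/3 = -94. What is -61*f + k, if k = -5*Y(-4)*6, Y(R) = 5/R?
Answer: -34329/2 ≈ -17165.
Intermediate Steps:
f = 282 (f = -3*(-94) = 282)
k = 75/2 (k = -25/(-4)*6 = -25*(-1)/4*6 = -5*(-5/4)*6 = (25/4)*6 = 75/2 ≈ 37.500)
-61*f + k = -61*282 + 75/2 = -17202 + 75/2 = -34329/2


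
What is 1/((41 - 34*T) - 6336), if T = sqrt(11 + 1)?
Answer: -6295/39613153 + 68*sqrt(3)/39613153 ≈ -0.00015594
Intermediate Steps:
T = 2*sqrt(3) (T = sqrt(12) = 2*sqrt(3) ≈ 3.4641)
1/((41 - 34*T) - 6336) = 1/((41 - 68*sqrt(3)) - 6336) = 1/(-6295 - 68*sqrt(3))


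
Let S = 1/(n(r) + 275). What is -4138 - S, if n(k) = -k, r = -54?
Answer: -1361403/329 ≈ -4138.0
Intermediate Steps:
S = 1/329 (S = 1/(-1*(-54) + 275) = 1/(54 + 275) = 1/329 ≈ 0.0030395)
-4138 - S = -4138 - 1*1/329 = -4138 - 1/329 = -1361403/329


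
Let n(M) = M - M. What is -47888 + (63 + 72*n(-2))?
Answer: -47825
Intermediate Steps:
n(M) = 0
-47888 + (63 + 72*n(-2)) = -47888 + (63 + 72*0) = -47888 + (63 + 0) = -47888 + 63 = -47825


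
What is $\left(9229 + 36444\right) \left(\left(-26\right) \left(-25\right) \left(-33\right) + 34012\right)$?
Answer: $573744226$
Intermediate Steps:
$\left(9229 + 36444\right) \left(\left(-26\right) \left(-25\right) \left(-33\right) + 34012\right) = 45673 \left(650 \left(-33\right) + 34012\right) = 45673 \left(-21450 + 34012\right) = 45673 \cdot 12562 = 573744226$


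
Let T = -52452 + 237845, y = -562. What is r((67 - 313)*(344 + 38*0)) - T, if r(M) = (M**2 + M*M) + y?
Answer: 14322256797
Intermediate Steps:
r(M) = -562 + 2*M**2 (r(M) = (M**2 + M*M) - 562 = (M**2 + M**2) - 562 = 2*M**2 - 562 = -562 + 2*M**2)
T = 185393
r((67 - 313)*(344 + 38*0)) - T = (-562 + 2*((67 - 313)*(344 + 38*0))**2) - 1*185393 = (-562 + 2*(-246*(344 + 0))**2) - 185393 = (-562 + 2*(-246*344)**2) - 185393 = (-562 + 2*(-84624)**2) - 185393 = (-562 + 2*7161221376) - 185393 = (-562 + 14322442752) - 185393 = 14322442190 - 185393 = 14322256797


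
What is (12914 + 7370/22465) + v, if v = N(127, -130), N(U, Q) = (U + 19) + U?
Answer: 59250665/4493 ≈ 13187.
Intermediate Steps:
N(U, Q) = 19 + 2*U (N(U, Q) = (19 + U) + U = 19 + 2*U)
v = 273 (v = 19 + 2*127 = 19 + 254 = 273)
(12914 + 7370/22465) + v = (12914 + 7370/22465) + 273 = (12914 + 7370*(1/22465)) + 273 = (12914 + 1474/4493) + 273 = 58024076/4493 + 273 = 59250665/4493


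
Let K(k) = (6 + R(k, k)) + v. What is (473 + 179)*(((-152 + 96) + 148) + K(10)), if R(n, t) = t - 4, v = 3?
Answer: 69764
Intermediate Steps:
R(n, t) = -4 + t
K(k) = 5 + k (K(k) = (6 + (-4 + k)) + 3 = (2 + k) + 3 = 5 + k)
(473 + 179)*(((-152 + 96) + 148) + K(10)) = (473 + 179)*(((-152 + 96) + 148) + (5 + 10)) = 652*((-56 + 148) + 15) = 652*(92 + 15) = 652*107 = 69764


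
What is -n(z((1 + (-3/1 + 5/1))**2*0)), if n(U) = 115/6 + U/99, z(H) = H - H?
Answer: -115/6 ≈ -19.167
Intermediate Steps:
z(H) = 0
n(U) = 115/6 + U/99 (n(U) = 115*(1/6) + U*(1/99) = 115/6 + U/99)
-n(z((1 + (-3/1 + 5/1))**2*0)) = -(115/6 + (1/99)*0) = -(115/6 + 0) = -1*115/6 = -115/6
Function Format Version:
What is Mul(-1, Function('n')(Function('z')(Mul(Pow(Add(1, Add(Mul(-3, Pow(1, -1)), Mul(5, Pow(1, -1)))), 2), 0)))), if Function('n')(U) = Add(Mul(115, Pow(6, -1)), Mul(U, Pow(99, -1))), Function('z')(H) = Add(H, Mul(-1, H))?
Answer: Rational(-115, 6) ≈ -19.167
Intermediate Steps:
Function('z')(H) = 0
Function('n')(U) = Add(Rational(115, 6), Mul(Rational(1, 99), U)) (Function('n')(U) = Add(Mul(115, Rational(1, 6)), Mul(U, Rational(1, 99))) = Add(Rational(115, 6), Mul(Rational(1, 99), U)))
Mul(-1, Function('n')(Function('z')(Mul(Pow(Add(1, Add(Mul(-3, Pow(1, -1)), Mul(5, Pow(1, -1)))), 2), 0)))) = Mul(-1, Add(Rational(115, 6), Mul(Rational(1, 99), 0))) = Mul(-1, Add(Rational(115, 6), 0)) = Mul(-1, Rational(115, 6)) = Rational(-115, 6)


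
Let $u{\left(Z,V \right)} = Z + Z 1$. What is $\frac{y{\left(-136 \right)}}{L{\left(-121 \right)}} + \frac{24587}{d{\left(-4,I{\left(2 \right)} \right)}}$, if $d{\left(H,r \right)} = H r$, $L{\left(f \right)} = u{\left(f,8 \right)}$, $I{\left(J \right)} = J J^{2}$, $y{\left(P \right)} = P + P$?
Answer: $- \frac{2970675}{3872} \approx -767.22$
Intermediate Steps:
$y{\left(P \right)} = 2 P$
$I{\left(J \right)} = J^{3}$
$u{\left(Z,V \right)} = 2 Z$ ($u{\left(Z,V \right)} = Z + Z = 2 Z$)
$L{\left(f \right)} = 2 f$
$\frac{y{\left(-136 \right)}}{L{\left(-121 \right)}} + \frac{24587}{d{\left(-4,I{\left(2 \right)} \right)}} = \frac{2 \left(-136\right)}{2 \left(-121\right)} + \frac{24587}{\left(-4\right) 2^{3}} = - \frac{272}{-242} + \frac{24587}{\left(-4\right) 8} = \left(-272\right) \left(- \frac{1}{242}\right) + \frac{24587}{-32} = \frac{136}{121} + 24587 \left(- \frac{1}{32}\right) = \frac{136}{121} - \frac{24587}{32} = - \frac{2970675}{3872}$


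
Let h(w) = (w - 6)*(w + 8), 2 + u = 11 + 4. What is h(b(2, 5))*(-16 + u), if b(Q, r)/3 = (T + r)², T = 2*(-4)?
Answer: -2205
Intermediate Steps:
u = 13 (u = -2 + (11 + 4) = -2 + 15 = 13)
T = -8
b(Q, r) = 3*(-8 + r)²
h(w) = (-6 + w)*(8 + w)
h(b(2, 5))*(-16 + u) = (-48 + (3*(-8 + 5)²)² + 2*(3*(-8 + 5)²))*(-16 + 13) = (-48 + (3*(-3)²)² + 2*(3*(-3)²))*(-3) = (-48 + (3*9)² + 2*(3*9))*(-3) = (-48 + 27² + 2*27)*(-3) = (-48 + 729 + 54)*(-3) = 735*(-3) = -2205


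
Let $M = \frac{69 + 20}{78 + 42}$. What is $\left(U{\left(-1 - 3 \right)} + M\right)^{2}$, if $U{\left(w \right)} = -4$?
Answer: $\frac{152881}{14400} \approx 10.617$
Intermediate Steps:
$M = \frac{89}{120} \approx 0.74167$
$\left(U{\left(-1 - 3 \right)} + M\right)^{2} = \left(-4 + \frac{89}{120}\right)^{2} = \left(- \frac{391}{120}\right)^{2} = \frac{152881}{14400}$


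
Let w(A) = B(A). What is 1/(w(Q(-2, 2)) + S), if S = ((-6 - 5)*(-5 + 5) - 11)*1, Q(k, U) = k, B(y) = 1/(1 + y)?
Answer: -1/12 ≈ -0.083333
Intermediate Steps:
w(A) = 1/(1 + A)
S = -11 (S = (-11*0 - 11)*1 = (0 - 11)*1 = -11*1 = -11)
1/(w(Q(-2, 2)) + S) = 1/(1/(1 - 2) - 11) = 1/(1/(-1) - 11) = 1/(-1 - 11) = 1/(-12) = -1/12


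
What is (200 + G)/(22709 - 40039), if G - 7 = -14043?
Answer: 6918/8665 ≈ 0.79838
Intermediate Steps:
G = -14036 (G = 7 - 14043 = -14036)
(200 + G)/(22709 - 40039) = (200 - 14036)/(22709 - 40039) = -13836/(-17330) = -13836*(-1/17330) = 6918/8665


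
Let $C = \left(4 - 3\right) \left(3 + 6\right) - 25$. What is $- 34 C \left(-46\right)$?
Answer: $-25024$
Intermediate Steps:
$C = -16$ ($C = 1 \cdot 9 - 25 = 9 - 25 = -16$)
$- 34 C \left(-46\right) = \left(-34\right) \left(-16\right) \left(-46\right) = 544 \left(-46\right) = -25024$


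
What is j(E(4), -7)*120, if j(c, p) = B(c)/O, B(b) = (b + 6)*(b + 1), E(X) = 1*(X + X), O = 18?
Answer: 840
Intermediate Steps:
E(X) = 2*X (E(X) = 1*(2*X) = 2*X)
B(b) = (1 + b)*(6 + b) (B(b) = (6 + b)*(1 + b) = (1 + b)*(6 + b))
j(c, p) = 1/3 + c**2/18 + 7*c/18 (j(c, p) = (6 + c**2 + 7*c)/18 = (6 + c**2 + 7*c)*(1/18) = 1/3 + c**2/18 + 7*c/18)
j(E(4), -7)*120 = (1/3 + (2*4)**2/18 + 7*(2*4)/18)*120 = (1/3 + (1/18)*8**2 + (7/18)*8)*120 = (1/3 + (1/18)*64 + 28/9)*120 = (1/3 + 32/9 + 28/9)*120 = 7*120 = 840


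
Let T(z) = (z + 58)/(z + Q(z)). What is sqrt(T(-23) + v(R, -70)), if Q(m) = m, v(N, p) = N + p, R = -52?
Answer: I*sqrt(259762)/46 ≈ 11.08*I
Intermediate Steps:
T(z) = (58 + z)/(2*z) (T(z) = (z + 58)/(z + z) = (58 + z)/((2*z)) = (58 + z)*(1/(2*z)) = (58 + z)/(2*z))
sqrt(T(-23) + v(R, -70)) = sqrt((1/2)*(58 - 23)/(-23) + (-52 - 70)) = sqrt((1/2)*(-1/23)*35 - 122) = sqrt(-35/46 - 122) = sqrt(-5647/46) = I*sqrt(259762)/46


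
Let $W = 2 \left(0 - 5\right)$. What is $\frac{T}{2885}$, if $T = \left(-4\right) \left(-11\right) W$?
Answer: $- \frac{88}{577} \approx -0.15251$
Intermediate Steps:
$W = -10$ ($W = 2 \left(-5\right) = -10$)
$T = -440$ ($T = \left(-4\right) \left(-11\right) \left(-10\right) = 44 \left(-10\right) = -440$)
$\frac{T}{2885} = - \frac{440}{2885} = \left(-440\right) \frac{1}{2885} = - \frac{88}{577}$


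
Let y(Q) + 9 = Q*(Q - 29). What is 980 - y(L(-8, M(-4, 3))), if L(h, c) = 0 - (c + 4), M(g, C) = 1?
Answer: 819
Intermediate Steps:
L(h, c) = -4 - c (L(h, c) = 0 - (4 + c) = 0 + (-4 - c) = -4 - c)
y(Q) = -9 + Q*(-29 + Q) (y(Q) = -9 + Q*(Q - 29) = -9 + Q*(-29 + Q))
980 - y(L(-8, M(-4, 3))) = 980 - (-9 + (-4 - 1*1)² - 29*(-4 - 1*1)) = 980 - (-9 + (-4 - 1)² - 29*(-4 - 1)) = 980 - (-9 + (-5)² - 29*(-5)) = 980 - (-9 + 25 + 145) = 980 - 1*161 = 980 - 161 = 819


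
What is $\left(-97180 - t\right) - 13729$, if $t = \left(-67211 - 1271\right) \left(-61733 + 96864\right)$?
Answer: $2405730233$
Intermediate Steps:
$t = -2405841142$ ($t = \left(-68482\right) 35131 = -2405841142$)
$\left(-97180 - t\right) - 13729 = \left(-97180 - -2405841142\right) - 13729 = \left(-97180 + 2405841142\right) - 13729 = 2405743962 - 13729 = 2405730233$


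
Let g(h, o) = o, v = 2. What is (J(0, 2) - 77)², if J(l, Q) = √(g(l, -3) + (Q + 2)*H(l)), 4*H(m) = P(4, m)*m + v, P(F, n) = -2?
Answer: (77 - I)² ≈ 5928.0 - 154.0*I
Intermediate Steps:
H(m) = ½ - m/2 (H(m) = (-2*m + 2)/4 = (2 - 2*m)/4 = ½ - m/2)
J(l, Q) = √(-3 + (½ - l/2)*(2 + Q)) (J(l, Q) = √(-3 + (Q + 2)*(½ - l/2)) = √(-3 + (2 + Q)*(½ - l/2)) = √(-3 + (½ - l/2)*(2 + Q)))
(J(0, 2) - 77)² = (√2*√(-4 - 2*0 + 2*(1 - 1*0))/2 - 77)² = (√2*√(-4 + 0 + 2*(1 + 0))/2 - 77)² = (√2*√(-4 + 0 + 2*1)/2 - 77)² = (√2*√(-4 + 0 + 2)/2 - 77)² = (√2*√(-2)/2 - 77)² = (√2*(I*√2)/2 - 77)² = (I - 77)² = (-77 + I)²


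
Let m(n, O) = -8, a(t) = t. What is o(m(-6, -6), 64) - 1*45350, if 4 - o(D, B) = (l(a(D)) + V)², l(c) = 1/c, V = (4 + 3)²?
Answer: -3055025/64 ≈ -47735.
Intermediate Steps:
V = 49 (V = 7² = 49)
o(D, B) = 4 - (49 + 1/D)² (o(D, B) = 4 - (1/D + 49)² = 4 - (49 + 1/D)²)
o(m(-6, -6), 64) - 1*45350 = (4 - 1*(1 + 49*(-8))²/(-8)²) - 1*45350 = (4 - 1*1/64*(1 - 392)²) - 45350 = (4 - 1*1/64*(-391)²) - 45350 = (4 - 1*1/64*152881) - 45350 = (4 - 152881/64) - 45350 = -152625/64 - 45350 = -3055025/64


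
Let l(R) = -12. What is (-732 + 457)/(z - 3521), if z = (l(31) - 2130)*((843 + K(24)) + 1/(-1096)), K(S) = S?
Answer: 150700/1019626909 ≈ 0.00014780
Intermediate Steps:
z = -1017697401/548 (z = (-12 - 2130)*((843 + 24) + 1/(-1096)) = -2142*(867 - 1/1096) = -2142*950231/1096 = -1017697401/548 ≈ -1.8571e+6)
(-732 + 457)/(z - 3521) = (-732 + 457)/(-1017697401/548 - 3521) = -275/(-1019626909/548) = -275*(-548/1019626909) = 150700/1019626909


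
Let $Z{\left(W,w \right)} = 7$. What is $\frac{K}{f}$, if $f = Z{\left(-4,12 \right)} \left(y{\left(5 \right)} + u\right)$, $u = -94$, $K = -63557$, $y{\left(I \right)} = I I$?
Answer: $\frac{63557}{483} \approx 131.59$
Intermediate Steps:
$y{\left(I \right)} = I^{2}$
$f = -483$ ($f = 7 \left(5^{2} - 94\right) = 7 \left(25 - 94\right) = 7 \left(-69\right) = -483$)
$\frac{K}{f} = - \frac{63557}{-483} = \left(-63557\right) \left(- \frac{1}{483}\right) = \frac{63557}{483}$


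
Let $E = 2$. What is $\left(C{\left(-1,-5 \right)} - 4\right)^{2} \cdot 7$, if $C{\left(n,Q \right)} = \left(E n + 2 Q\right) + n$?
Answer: $2023$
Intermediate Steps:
$C{\left(n,Q \right)} = 2 Q + 3 n$ ($C{\left(n,Q \right)} = \left(2 n + 2 Q\right) + n = \left(2 Q + 2 n\right) + n = 2 Q + 3 n$)
$\left(C{\left(-1,-5 \right)} - 4\right)^{2} \cdot 7 = \left(\left(2 \left(-5\right) + 3 \left(-1\right)\right) - 4\right)^{2} \cdot 7 = \left(\left(-10 - 3\right) - 4\right)^{2} \cdot 7 = \left(-13 - 4\right)^{2} \cdot 7 = \left(-17\right)^{2} \cdot 7 = 289 \cdot 7 = 2023$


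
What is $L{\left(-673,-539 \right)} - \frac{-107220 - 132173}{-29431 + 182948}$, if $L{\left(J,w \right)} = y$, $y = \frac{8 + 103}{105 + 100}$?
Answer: $\frac{9445136}{4495855} \approx 2.1009$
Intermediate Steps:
$y = \frac{111}{205} \approx 0.54146$
$L{\left(J,w \right)} = \frac{111}{205}$
$L{\left(-673,-539 \right)} - \frac{-107220 - 132173}{-29431 + 182948} = \frac{111}{205} - \frac{-107220 - 132173}{-29431 + 182948} = \frac{111}{205} - - \frac{239393}{153517} = \frac{111}{205} - \left(-239393\right) \frac{1}{153517} = \frac{111}{205} - - \frac{34199}{21931} = \frac{111}{205} + \frac{34199}{21931} = \frac{9445136}{4495855}$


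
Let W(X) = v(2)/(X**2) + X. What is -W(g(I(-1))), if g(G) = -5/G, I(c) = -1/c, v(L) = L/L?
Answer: 124/25 ≈ 4.9600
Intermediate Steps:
v(L) = 1
W(X) = X + X**(-2) (W(X) = 1/X**2 + X = X**(-2) + X = X + X**(-2))
-W(g(I(-1))) = -(-5/((-1/(-1))) + (-5/((-1/(-1))))**(-2)) = -(-5/((-1*(-1))) + (-5/((-1*(-1))))**(-2)) = -(-5/1 + (-5/1)**(-2)) = -(-5*1 + (-5*1)**(-2)) = -(-5 + (-5)**(-2)) = -(-5 + 1/25) = -1*(-124/25) = 124/25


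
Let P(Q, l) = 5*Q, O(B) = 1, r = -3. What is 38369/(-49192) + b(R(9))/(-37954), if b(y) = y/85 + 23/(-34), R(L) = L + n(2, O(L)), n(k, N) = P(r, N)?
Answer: -61889361759/79348909640 ≈ -0.77996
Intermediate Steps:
n(k, N) = -15 (n(k, N) = 5*(-3) = -15)
R(L) = -15 + L (R(L) = L - 15 = -15 + L)
b(y) = -23/34 + y/85 (b(y) = y*(1/85) + 23*(-1/34) = y/85 - 23/34 = -23/34 + y/85)
38369/(-49192) + b(R(9))/(-37954) = 38369/(-49192) + (-23/34 + (-15 + 9)/85)/(-37954) = 38369*(-1/49192) + (-23/34 + (1/85)*(-6))*(-1/37954) = -38369/49192 + (-23/34 - 6/85)*(-1/37954) = -38369/49192 - 127/170*(-1/37954) = -38369/49192 + 127/6452180 = -61889361759/79348909640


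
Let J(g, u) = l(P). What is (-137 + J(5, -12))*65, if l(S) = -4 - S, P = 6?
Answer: -9555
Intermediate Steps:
J(g, u) = -10 (J(g, u) = -4 - 1*6 = -4 - 6 = -10)
(-137 + J(5, -12))*65 = (-137 - 10)*65 = -147*65 = -9555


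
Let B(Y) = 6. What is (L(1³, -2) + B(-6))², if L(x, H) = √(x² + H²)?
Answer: (6 + √5)² ≈ 67.833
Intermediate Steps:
L(x, H) = √(H² + x²)
(L(1³, -2) + B(-6))² = (√((-2)² + (1³)²) + 6)² = (√(4 + 1²) + 6)² = (√(4 + 1) + 6)² = (√5 + 6)² = (6 + √5)²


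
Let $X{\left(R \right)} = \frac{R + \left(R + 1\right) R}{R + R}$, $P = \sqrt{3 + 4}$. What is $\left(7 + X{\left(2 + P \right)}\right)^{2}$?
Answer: $\frac{\left(18 + \sqrt{7}\right)^{2}}{4} \approx 106.56$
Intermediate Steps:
$P = \sqrt{7} \approx 2.6458$
$X{\left(R \right)} = \frac{R + R \left(1 + R\right)}{2 R}$ ($X{\left(R \right)} = \frac{R + \left(1 + R\right) R}{2 R} = \left(R + R \left(1 + R\right)\right) \frac{1}{2 R} = \frac{R + R \left(1 + R\right)}{2 R}$)
$\left(7 + X{\left(2 + P \right)}\right)^{2} = \left(7 + \left(1 + \frac{2 + \sqrt{7}}{2}\right)\right)^{2} = \left(7 + \left(1 + \left(1 + \frac{\sqrt{7}}{2}\right)\right)\right)^{2} = \left(7 + \left(2 + \frac{\sqrt{7}}{2}\right)\right)^{2} = \left(9 + \frac{\sqrt{7}}{2}\right)^{2}$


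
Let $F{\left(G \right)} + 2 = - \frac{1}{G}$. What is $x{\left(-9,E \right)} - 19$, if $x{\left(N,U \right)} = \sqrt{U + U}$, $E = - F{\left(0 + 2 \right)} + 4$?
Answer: $-19 + \sqrt{13} \approx -15.394$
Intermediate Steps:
$F{\left(G \right)} = -2 - \frac{1}{G}$
$E = \frac{13}{2}$ ($E = - (-2 - \frac{1}{0 + 2}) + 4 = - (-2 - \frac{1}{2}) + 4 = \left(-1\right) \left(- \frac{5}{2}\right) + 4 = \frac{5}{2} + 4 = \frac{13}{2} \approx 6.5$)
$x{\left(N,U \right)} = \sqrt{2} \sqrt{U}$ ($x{\left(N,U \right)} = \sqrt{2 U} = \sqrt{2} \sqrt{U}$)
$x{\left(-9,E \right)} - 19 = \sqrt{2} \sqrt{\frac{13}{2}} - 19 = \sqrt{2} \frac{\sqrt{26}}{2} - 19 = \sqrt{13} - 19 = -19 + \sqrt{13}$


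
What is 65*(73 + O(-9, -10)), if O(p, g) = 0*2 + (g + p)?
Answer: 3510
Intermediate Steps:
O(p, g) = g + p (O(p, g) = 0 + (g + p) = g + p)
65*(73 + O(-9, -10)) = 65*(73 + (-10 - 9)) = 65*(73 - 19) = 65*54 = 3510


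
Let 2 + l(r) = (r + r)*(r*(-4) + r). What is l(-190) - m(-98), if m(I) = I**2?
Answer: -226206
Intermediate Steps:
l(r) = -2 - 6*r**2 (l(r) = -2 + (r + r)*(r*(-4) + r) = -2 + (2*r)*(-4*r + r) = -2 + (2*r)*(-3*r) = -2 - 6*r**2)
l(-190) - m(-98) = (-2 - 6*(-190)**2) - 1*(-98)**2 = (-2 - 6*36100) - 1*9604 = (-2 - 216600) - 9604 = -216602 - 9604 = -226206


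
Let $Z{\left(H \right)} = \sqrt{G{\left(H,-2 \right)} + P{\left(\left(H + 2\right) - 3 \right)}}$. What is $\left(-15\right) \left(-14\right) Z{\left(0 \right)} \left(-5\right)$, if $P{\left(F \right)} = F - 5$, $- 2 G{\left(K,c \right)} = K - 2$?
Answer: $- 1050 i \sqrt{5} \approx - 2347.9 i$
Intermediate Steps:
$G{\left(K,c \right)} = 1 - \frac{K}{2}$ ($G{\left(K,c \right)} = - \frac{K - 2}{2} = - \frac{-2 + K}{2} = 1 - \frac{K}{2}$)
$P{\left(F \right)} = -5 + F$
$Z{\left(H \right)} = \sqrt{-5 + \frac{H}{2}}$ ($Z{\left(H \right)} = \sqrt{\left(1 - \frac{H}{2}\right) + \left(-5 + \left(\left(H + 2\right) - 3\right)\right)} = \sqrt{\left(1 - \frac{H}{2}\right) + \left(-5 + \left(\left(2 + H\right) - 3\right)\right)} = \sqrt{\left(1 - \frac{H}{2}\right) + \left(-5 + \left(-1 + H\right)\right)} = \sqrt{\left(1 - \frac{H}{2}\right) + \left(-6 + H\right)} = \sqrt{-5 + \frac{H}{2}}$)
$\left(-15\right) \left(-14\right) Z{\left(0 \right)} \left(-5\right) = \left(-15\right) \left(-14\right) \frac{\sqrt{-20 + 2 \cdot 0}}{2} \left(-5\right) = 210 \frac{\sqrt{-20 + 0}}{2} \left(-5\right) = 210 \frac{\sqrt{-20}}{2} \left(-5\right) = 210 \frac{2 i \sqrt{5}}{2} \left(-5\right) = 210 i \sqrt{5} \left(-5\right) = 210 \left(- 5 i \sqrt{5}\right) = - 1050 i \sqrt{5}$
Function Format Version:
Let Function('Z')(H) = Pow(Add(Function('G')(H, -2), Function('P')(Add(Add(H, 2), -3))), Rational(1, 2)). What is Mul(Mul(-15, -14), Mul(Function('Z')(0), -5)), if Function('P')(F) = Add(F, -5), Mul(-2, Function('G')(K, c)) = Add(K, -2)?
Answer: Mul(-1050, I, Pow(5, Rational(1, 2))) ≈ Mul(-2347.9, I)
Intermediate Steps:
Function('G')(K, c) = Add(1, Mul(Rational(-1, 2), K)) (Function('G')(K, c) = Mul(Rational(-1, 2), Add(K, -2)) = Mul(Rational(-1, 2), Add(-2, K)) = Add(1, Mul(Rational(-1, 2), K)))
Function('P')(F) = Add(-5, F)
Function('Z')(H) = Pow(Add(-5, Mul(Rational(1, 2), H)), Rational(1, 2)) (Function('Z')(H) = Pow(Add(Add(1, Mul(Rational(-1, 2), H)), Add(-5, Add(Add(H, 2), -3))), Rational(1, 2)) = Pow(Add(Add(1, Mul(Rational(-1, 2), H)), Add(-5, Add(Add(2, H), -3))), Rational(1, 2)) = Pow(Add(Add(1, Mul(Rational(-1, 2), H)), Add(-5, Add(-1, H))), Rational(1, 2)) = Pow(Add(Add(1, Mul(Rational(-1, 2), H)), Add(-6, H)), Rational(1, 2)) = Pow(Add(-5, Mul(Rational(1, 2), H)), Rational(1, 2)))
Mul(Mul(-15, -14), Mul(Function('Z')(0), -5)) = Mul(Mul(-15, -14), Mul(Mul(Rational(1, 2), Pow(Add(-20, Mul(2, 0)), Rational(1, 2))), -5)) = Mul(210, Mul(Mul(Rational(1, 2), Pow(Add(-20, 0), Rational(1, 2))), -5)) = Mul(210, Mul(Mul(Rational(1, 2), Pow(-20, Rational(1, 2))), -5)) = Mul(210, Mul(Mul(Rational(1, 2), Mul(2, I, Pow(5, Rational(1, 2)))), -5)) = Mul(210, Mul(Mul(I, Pow(5, Rational(1, 2))), -5)) = Mul(210, Mul(-5, I, Pow(5, Rational(1, 2)))) = Mul(-1050, I, Pow(5, Rational(1, 2)))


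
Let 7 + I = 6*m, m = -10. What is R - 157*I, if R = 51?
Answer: 10570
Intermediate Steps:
I = -67 (I = -7 + 6*(-10) = -7 - 60 = -67)
R - 157*I = 51 - 157*(-67) = 51 + 10519 = 10570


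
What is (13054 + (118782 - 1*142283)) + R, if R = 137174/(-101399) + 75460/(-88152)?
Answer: -23350127682161/2234631162 ≈ -10449.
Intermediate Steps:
R = -4935932747/2234631162 (R = 137174*(-1/101399) + 75460*(-1/88152) = -137174/101399 - 18865/22038 = -4935932747/2234631162 ≈ -2.2088)
(13054 + (118782 - 1*142283)) + R = (13054 + (118782 - 1*142283)) - 4935932747/2234631162 = (13054 + (118782 - 142283)) - 4935932747/2234631162 = (13054 - 23501) - 4935932747/2234631162 = -10447 - 4935932747/2234631162 = -23350127682161/2234631162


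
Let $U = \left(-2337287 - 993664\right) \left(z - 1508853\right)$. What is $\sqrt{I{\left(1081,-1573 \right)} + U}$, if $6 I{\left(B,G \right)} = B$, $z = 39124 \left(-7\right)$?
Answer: $\frac{\sqrt{213773626722642}}{6} \approx 2.4368 \cdot 10^{6}$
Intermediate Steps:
$z = -273868$
$I{\left(B,G \right)} = \frac{B}{6}$
$U = 5938156297671$ ($U = \left(-2337287 - 993664\right) \left(-273868 - 1508853\right) = - 3330951 \left(-273868 - 1508853\right) = \left(-3330951\right) \left(-1782721\right) = 5938156297671$)
$\sqrt{I{\left(1081,-1573 \right)} + U} = \sqrt{\frac{1}{6} \cdot 1081 + 5938156297671} = \sqrt{\frac{1081}{6} + 5938156297671} = \sqrt{\frac{35628937787107}{6}} = \frac{\sqrt{213773626722642}}{6}$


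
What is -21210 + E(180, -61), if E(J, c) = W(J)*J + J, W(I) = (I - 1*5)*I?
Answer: 5648970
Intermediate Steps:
W(I) = I*(-5 + I) (W(I) = (I - 5)*I = (-5 + I)*I = I*(-5 + I))
E(J, c) = J + J²*(-5 + J) (E(J, c) = (J*(-5 + J))*J + J = J²*(-5 + J) + J = J + J²*(-5 + J))
-21210 + E(180, -61) = -21210 + 180*(1 + 180*(-5 + 180)) = -21210 + 180*(1 + 180*175) = -21210 + 180*(1 + 31500) = -21210 + 180*31501 = -21210 + 5670180 = 5648970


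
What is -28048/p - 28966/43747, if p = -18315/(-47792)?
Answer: -5331097482022/72838755 ≈ -73190.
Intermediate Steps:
p = 18315/47792 (p = -18315*(-1/47792) = 18315/47792 ≈ 0.38322)
-28048/p - 28966/43747 = -28048/18315/47792 - 28966/43747 = -28048*47792/18315 - 28966*1/43747 = -1340470016/18315 - 28966/43747 = -5331097482022/72838755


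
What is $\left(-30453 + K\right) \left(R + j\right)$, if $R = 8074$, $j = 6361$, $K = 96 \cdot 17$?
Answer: $-416031135$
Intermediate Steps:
$K = 1632$
$\left(-30453 + K\right) \left(R + j\right) = \left(-30453 + 1632\right) \left(8074 + 6361\right) = \left(-28821\right) 14435 = -416031135$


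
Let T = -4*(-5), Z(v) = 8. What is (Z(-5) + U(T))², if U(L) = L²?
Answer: 166464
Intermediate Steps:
T = 20
(Z(-5) + U(T))² = (8 + 20²)² = (8 + 400)² = 408² = 166464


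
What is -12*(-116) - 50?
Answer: 1342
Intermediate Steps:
-12*(-116) - 50 = 1392 - 50 = 1342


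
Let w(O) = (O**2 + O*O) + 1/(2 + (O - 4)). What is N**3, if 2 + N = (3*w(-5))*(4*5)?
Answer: 9163442582776/343 ≈ 2.6716e+10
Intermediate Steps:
w(O) = 1/(-2 + O) + 2*O**2 (w(O) = (O**2 + O**2) + 1/(2 + (-4 + O)) = 2*O**2 + 1/(-2 + O) = 1/(-2 + O) + 2*O**2)
N = 20926/7 (N = -2 + (3*((1 - 4*(-5)**2 + 2*(-5)**3)/(-2 - 5)))*(4*5) = -2 + (3*((1 - 4*25 + 2*(-125))/(-7)))*20 = -2 + (3*(-(1 - 100 - 250)/7))*20 = -2 + (3*(-1/7*(-349)))*20 = -2 + (3*(349/7))*20 = -2 + (1047/7)*20 = -2 + 20940/7 = 20926/7 ≈ 2989.4)
N**3 = (20926/7)**3 = 9163442582776/343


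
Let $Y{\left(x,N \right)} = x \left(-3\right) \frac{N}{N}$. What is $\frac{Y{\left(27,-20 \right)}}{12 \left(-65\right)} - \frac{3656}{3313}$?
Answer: $- \frac{861109}{861380} \approx -0.99969$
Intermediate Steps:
$Y{\left(x,N \right)} = - 3 x$ ($Y{\left(x,N \right)} = - 3 x 1 = - 3 x$)
$\frac{Y{\left(27,-20 \right)}}{12 \left(-65\right)} - \frac{3656}{3313} = \frac{\left(-3\right) 27}{12 \left(-65\right)} - \frac{3656}{3313} = - \frac{81}{-780} - \frac{3656}{3313} = \left(-81\right) \left(- \frac{1}{780}\right) - \frac{3656}{3313} = \frac{27}{260} - \frac{3656}{3313} = - \frac{861109}{861380}$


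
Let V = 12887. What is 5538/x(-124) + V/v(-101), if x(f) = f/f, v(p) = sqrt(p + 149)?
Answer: 5538 + 12887*sqrt(3)/12 ≈ 7398.1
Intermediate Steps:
v(p) = sqrt(149 + p)
x(f) = 1
5538/x(-124) + V/v(-101) = 5538/1 + 12887/(sqrt(149 - 101)) = 5538*1 + 12887/(sqrt(48)) = 5538 + 12887/((4*sqrt(3))) = 5538 + 12887*(sqrt(3)/12) = 5538 + 12887*sqrt(3)/12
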